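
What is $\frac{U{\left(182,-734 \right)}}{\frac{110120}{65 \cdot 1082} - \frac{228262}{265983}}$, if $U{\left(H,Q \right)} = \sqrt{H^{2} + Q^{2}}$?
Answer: $\frac{54249094731 \sqrt{170}}{661819075} \approx 1068.8$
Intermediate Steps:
$\frac{U{\left(182,-734 \right)}}{\frac{110120}{65 \cdot 1082} - \frac{228262}{265983}} = \frac{\sqrt{182^{2} + \left(-734\right)^{2}}}{\frac{110120}{65 \cdot 1082} - \frac{228262}{265983}} = \frac{\sqrt{33124 + 538756}}{\frac{110120}{70330} - \frac{228262}{265983}} = \frac{\sqrt{571880}}{110120 \cdot \frac{1}{70330} - \frac{228262}{265983}} = \frac{58 \sqrt{170}}{\frac{11012}{7033} - \frac{228262}{265983}} = \frac{58 \sqrt{170}}{\frac{1323638150}{1870658439}} = 58 \sqrt{170} \cdot \frac{1870658439}{1323638150} = \frac{54249094731 \sqrt{170}}{661819075}$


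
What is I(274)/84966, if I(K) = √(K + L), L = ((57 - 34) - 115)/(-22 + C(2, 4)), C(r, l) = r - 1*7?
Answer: √22470/764694 ≈ 0.00019603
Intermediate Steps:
C(r, l) = -7 + r (C(r, l) = r - 7 = -7 + r)
L = 92/27 (L = ((57 - 34) - 115)/(-22 + (-7 + 2)) = (23 - 115)/(-22 - 5) = -92/(-27) = -92*(-1/27) = 92/27 ≈ 3.4074)
I(K) = √(92/27 + K) (I(K) = √(K + 92/27) = √(92/27 + K))
I(274)/84966 = (√(276 + 81*274)/9)/84966 = (√(276 + 22194)/9)*(1/84966) = (√22470/9)*(1/84966) = √22470/764694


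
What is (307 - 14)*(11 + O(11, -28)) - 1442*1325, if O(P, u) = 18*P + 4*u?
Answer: -1882229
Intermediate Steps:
O(P, u) = 4*u + 18*P
(307 - 14)*(11 + O(11, -28)) - 1442*1325 = (307 - 14)*(11 + (4*(-28) + 18*11)) - 1442*1325 = 293*(11 + (-112 + 198)) - 1910650 = 293*(11 + 86) - 1910650 = 293*97 - 1910650 = 28421 - 1910650 = -1882229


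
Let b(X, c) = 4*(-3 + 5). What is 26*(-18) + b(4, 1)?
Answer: -460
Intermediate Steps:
b(X, c) = 8 (b(X, c) = 4*2 = 8)
26*(-18) + b(4, 1) = 26*(-18) + 8 = -468 + 8 = -460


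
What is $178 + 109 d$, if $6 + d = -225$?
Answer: $-25001$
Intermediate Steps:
$d = -231$ ($d = -6 - 225 = -231$)
$178 + 109 d = 178 + 109 \left(-231\right) = 178 - 25179 = -25001$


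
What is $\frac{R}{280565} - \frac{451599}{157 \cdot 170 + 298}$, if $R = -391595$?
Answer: $- \frac{9151415953}{504792548} \approx -18.129$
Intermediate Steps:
$\frac{R}{280565} - \frac{451599}{157 \cdot 170 + 298} = - \frac{391595}{280565} - \frac{451599}{157 \cdot 170 + 298} = \left(-391595\right) \frac{1}{280565} - \frac{451599}{26690 + 298} = - \frac{78319}{56113} - \frac{451599}{26988} = - \frac{78319}{56113} - \frac{150533}{8996} = - \frac{9151415953}{504792548}$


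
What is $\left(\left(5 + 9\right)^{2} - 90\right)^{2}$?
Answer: $11236$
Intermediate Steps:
$\left(\left(5 + 9\right)^{2} - 90\right)^{2} = \left(14^{2} - 90\right)^{2} = \left(196 - 90\right)^{2} = 106^{2} = 11236$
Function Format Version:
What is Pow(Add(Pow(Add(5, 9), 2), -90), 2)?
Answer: 11236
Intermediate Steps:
Pow(Add(Pow(Add(5, 9), 2), -90), 2) = Pow(Add(Pow(14, 2), -90), 2) = Pow(Add(196, -90), 2) = Pow(106, 2) = 11236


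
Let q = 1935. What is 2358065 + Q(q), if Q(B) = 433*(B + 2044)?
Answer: 4080972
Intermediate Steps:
Q(B) = 885052 + 433*B (Q(B) = 433*(2044 + B) = 885052 + 433*B)
2358065 + Q(q) = 2358065 + (885052 + 433*1935) = 2358065 + (885052 + 837855) = 2358065 + 1722907 = 4080972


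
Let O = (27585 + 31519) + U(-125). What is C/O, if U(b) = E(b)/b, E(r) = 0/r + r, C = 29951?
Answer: 29951/59105 ≈ 0.50674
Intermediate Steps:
E(r) = r (E(r) = 0 + r = r)
U(b) = 1 (U(b) = b/b = 1)
O = 59105 (O = (27585 + 31519) + 1 = 59104 + 1 = 59105)
C/O = 29951/59105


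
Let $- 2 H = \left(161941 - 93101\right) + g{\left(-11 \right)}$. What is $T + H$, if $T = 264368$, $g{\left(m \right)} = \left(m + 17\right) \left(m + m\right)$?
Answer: $230014$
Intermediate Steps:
$g{\left(m \right)} = 2 m \left(17 + m\right)$ ($g{\left(m \right)} = \left(17 + m\right) 2 m = 2 m \left(17 + m\right)$)
$H = -34354$ ($H = - \frac{\left(161941 - 93101\right) + 2 \left(-11\right) \left(17 - 11\right)}{2} = - \frac{68840 + 2 \left(-11\right) 6}{2} = - \frac{68840 - 132}{2} = \left(- \frac{1}{2}\right) 68708 = -34354$)
$T + H = 264368 - 34354 = 230014$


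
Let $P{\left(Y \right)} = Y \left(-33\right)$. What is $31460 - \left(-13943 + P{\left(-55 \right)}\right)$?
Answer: $43588$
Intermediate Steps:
$P{\left(Y \right)} = - 33 Y$
$31460 - \left(-13943 + P{\left(-55 \right)}\right) = 31460 - \left(-13943 - -1815\right) = 31460 - \left(-13943 + 1815\right) = 31460 - -12128 = 31460 + 12128 = 43588$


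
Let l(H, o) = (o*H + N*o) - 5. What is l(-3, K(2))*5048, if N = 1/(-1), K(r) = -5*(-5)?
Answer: -530040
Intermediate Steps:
K(r) = 25
N = -1
l(H, o) = -5 - o + H*o (l(H, o) = (o*H - o) - 5 = (H*o - o) - 5 = (-o + H*o) - 5 = -5 - o + H*o)
l(-3, K(2))*5048 = (-5 - 1*25 - 3*25)*5048 = (-5 - 25 - 75)*5048 = -105*5048 = -530040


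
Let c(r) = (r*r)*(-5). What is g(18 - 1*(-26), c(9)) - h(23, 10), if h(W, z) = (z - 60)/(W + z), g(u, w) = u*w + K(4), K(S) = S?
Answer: -587878/33 ≈ -17815.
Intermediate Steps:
c(r) = -5*r**2 (c(r) = r**2*(-5) = -5*r**2)
g(u, w) = 4 + u*w (g(u, w) = u*w + 4 = 4 + u*w)
h(W, z) = (-60 + z)/(W + z)
g(18 - 1*(-26), c(9)) - h(23, 10) = (4 + (18 - 1*(-26))*(-5*9**2)) - (-60 + 10)/(23 + 10) = (4 + (18 + 26)*(-5*81)) - (-50)/33 = (4 + 44*(-405)) - (-50)/33 = (4 - 17820) - 1*(-50/33) = -17816 + 50/33 = -587878/33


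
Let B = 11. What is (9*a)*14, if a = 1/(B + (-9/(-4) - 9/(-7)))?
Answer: 3528/407 ≈ 8.6683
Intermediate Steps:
a = 28/407 (a = 1/(11 + (-9/(-4) - 9/(-7))) = 1/(11 + (-9*(-¼) - 9*(-⅐))) = 1/(11 + (9/4 + 9/7)) = 1/(11 + 99/28) = 1/(407/28) = 28/407 ≈ 0.068796)
(9*a)*14 = (9*(28/407))*14 = (252/407)*14 = 3528/407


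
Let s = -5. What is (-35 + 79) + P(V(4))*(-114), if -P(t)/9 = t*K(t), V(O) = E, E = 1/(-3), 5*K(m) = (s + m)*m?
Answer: -388/5 ≈ -77.600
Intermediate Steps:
K(m) = m*(-5 + m)/5 (K(m) = ((-5 + m)*m)/5 = (m*(-5 + m))/5 = m*(-5 + m)/5)
E = -1/3 ≈ -0.33333
V(O) = -1/3
P(t) = -9*t**2*(-5 + t)/5 (P(t) = -9*t*t*(-5 + t)/5 = -9*t**2*(-5 + t)/5)
(-35 + 79) + P(V(4))*(-114) = (-35 + 79) + (9*(-1/3)**2*(5 - 1*(-1/3))/5)*(-114) = 44 + ((9/5)*(1/9)*(5 + 1/3))*(-114) = 44 + ((9/5)*(1/9)*(16/3))*(-114) = 44 + (16/15)*(-114) = 44 - 608/5 = -388/5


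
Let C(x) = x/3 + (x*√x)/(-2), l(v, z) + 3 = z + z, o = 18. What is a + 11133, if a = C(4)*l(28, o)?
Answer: 11045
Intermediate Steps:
l(v, z) = -3 + 2*z (l(v, z) = -3 + (z + z) = -3 + 2*z)
C(x) = -x^(3/2)/2 + x/3 (C(x) = x*(⅓) + x^(3/2)*(-½) = x/3 - x^(3/2)/2 = -x^(3/2)/2 + x/3)
a = -88 (a = (-4^(3/2)/2 + (⅓)*4)*(-3 + 2*18) = (-½*8 + 4/3)*(-3 + 36) = (-4 + 4/3)*33 = -8/3*33 = -88)
a + 11133 = -88 + 11133 = 11045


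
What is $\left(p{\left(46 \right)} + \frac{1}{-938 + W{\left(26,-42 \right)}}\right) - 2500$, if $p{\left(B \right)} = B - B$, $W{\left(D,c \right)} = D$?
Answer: $- \frac{2280001}{912} \approx -2500.0$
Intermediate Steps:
$p{\left(B \right)} = 0$
$\left(p{\left(46 \right)} + \frac{1}{-938 + W{\left(26,-42 \right)}}\right) - 2500 = \left(0 + \frac{1}{-938 + 26}\right) - 2500 = \left(0 + \frac{1}{-912}\right) - 2500 = \left(0 - \frac{1}{912}\right) - 2500 = - \frac{1}{912} - 2500 = - \frac{2280001}{912}$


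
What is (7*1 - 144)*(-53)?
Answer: 7261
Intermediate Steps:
(7*1 - 144)*(-53) = (7 - 144)*(-53) = -137*(-53) = 7261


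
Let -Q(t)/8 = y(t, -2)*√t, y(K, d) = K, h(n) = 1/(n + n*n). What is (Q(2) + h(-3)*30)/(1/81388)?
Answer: 406940 - 1302208*√2 ≈ -1.4347e+6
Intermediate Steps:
h(n) = 1/(n + n²)
Q(t) = -8*t^(3/2) (Q(t) = -8*t*√t = -8*t^(3/2))
(Q(2) + h(-3)*30)/(1/81388) = (-16*√2 + (1/((-3)*(1 - 3)))*30)/(1/81388) = (-16*√2 - ⅓/(-2)*30)/(1/81388) = (-16*√2 - ⅓*(-½)*30)*81388 = (-16*√2 + (⅙)*30)*81388 = (-16*√2 + 5)*81388 = (5 - 16*√2)*81388 = 406940 - 1302208*√2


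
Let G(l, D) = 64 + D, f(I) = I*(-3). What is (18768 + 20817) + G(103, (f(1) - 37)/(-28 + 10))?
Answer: 356861/9 ≈ 39651.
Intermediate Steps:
f(I) = -3*I
(18768 + 20817) + G(103, (f(1) - 37)/(-28 + 10)) = (18768 + 20817) + (64 + (-3*1 - 37)/(-28 + 10)) = 39585 + (64 + (-3 - 37)/(-18)) = 39585 + (64 - 40*(-1/18)) = 39585 + (64 + 20/9) = 39585 + 596/9 = 356861/9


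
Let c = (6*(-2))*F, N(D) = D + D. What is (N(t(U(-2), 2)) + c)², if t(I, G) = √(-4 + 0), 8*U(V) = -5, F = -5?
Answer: 3584 + 480*I ≈ 3584.0 + 480.0*I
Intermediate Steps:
U(V) = -5/8 (U(V) = (⅛)*(-5) = -5/8)
t(I, G) = 2*I (t(I, G) = √(-4) = 2*I)
N(D) = 2*D
c = 60 (c = (6*(-2))*(-5) = -12*(-5) = 60)
(N(t(U(-2), 2)) + c)² = (2*(2*I) + 60)² = (4*I + 60)² = (60 + 4*I)²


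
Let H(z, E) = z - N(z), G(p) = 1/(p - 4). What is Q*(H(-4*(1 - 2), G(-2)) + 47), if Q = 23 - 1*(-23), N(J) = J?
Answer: 2162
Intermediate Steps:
Q = 46 (Q = 23 + 23 = 46)
G(p) = 1/(-4 + p)
H(z, E) = 0 (H(z, E) = z - z = 0)
Q*(H(-4*(1 - 2), G(-2)) + 47) = 46*(0 + 47) = 46*47 = 2162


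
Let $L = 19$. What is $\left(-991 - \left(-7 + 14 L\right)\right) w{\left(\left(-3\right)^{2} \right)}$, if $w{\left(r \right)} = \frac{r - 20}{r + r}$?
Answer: $\frac{6875}{9} \approx 763.89$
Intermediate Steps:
$w{\left(r \right)} = \frac{-20 + r}{2 r}$
$\left(-991 - \left(-7 + 14 L\right)\right) w{\left(\left(-3\right)^{2} \right)} = \left(-991 + \left(7 - 266\right)\right) \frac{-20 + \left(-3\right)^{2}}{2 \left(-3\right)^{2}} = \left(-991 + \left(7 - 266\right)\right) \frac{-20 + 9}{2 \cdot 9} = \left(-991 - 259\right) \frac{1}{2} \cdot \frac{1}{9} \left(-11\right) = \left(-1250\right) \left(- \frac{11}{18}\right) = \frac{6875}{9}$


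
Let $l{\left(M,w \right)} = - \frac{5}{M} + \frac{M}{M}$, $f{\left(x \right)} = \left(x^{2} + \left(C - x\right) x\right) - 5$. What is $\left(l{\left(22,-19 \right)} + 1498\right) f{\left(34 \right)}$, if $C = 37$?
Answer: $\frac{41315169}{22} \approx 1.878 \cdot 10^{6}$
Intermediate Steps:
$f{\left(x \right)} = -5 + x^{2} + x \left(37 - x\right)$ ($f{\left(x \right)} = \left(x^{2} + \left(37 - x\right) x\right) - 5 = \left(x^{2} + x \left(37 - x\right)\right) - 5 = -5 + x^{2} + x \left(37 - x\right)$)
$l{\left(M,w \right)} = 1 - \frac{5}{M}$ ($l{\left(M,w \right)} = - \frac{5}{M} + 1 = 1 - \frac{5}{M}$)
$\left(l{\left(22,-19 \right)} + 1498\right) f{\left(34 \right)} = \left(\frac{-5 + 22}{22} + 1498\right) \left(-5 + 37 \cdot 34\right) = \left(\frac{1}{22} \cdot 17 + 1498\right) \left(-5 + 1258\right) = \left(\frac{17}{22} + 1498\right) 1253 = \frac{32973}{22} \cdot 1253 = \frac{41315169}{22}$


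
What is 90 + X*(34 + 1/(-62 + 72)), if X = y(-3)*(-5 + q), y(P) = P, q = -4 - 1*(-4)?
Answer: 1203/2 ≈ 601.50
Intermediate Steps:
q = 0 (q = -4 + 4 = 0)
X = 15 (X = -3*(-5 + 0) = -3*(-5) = 15)
90 + X*(34 + 1/(-62 + 72)) = 90 + 15*(34 + 1/(-62 + 72)) = 90 + 15*(34 + 1/10) = 90 + 15*(34 + ⅒) = 90 + 15*(341/10) = 90 + 1023/2 = 1203/2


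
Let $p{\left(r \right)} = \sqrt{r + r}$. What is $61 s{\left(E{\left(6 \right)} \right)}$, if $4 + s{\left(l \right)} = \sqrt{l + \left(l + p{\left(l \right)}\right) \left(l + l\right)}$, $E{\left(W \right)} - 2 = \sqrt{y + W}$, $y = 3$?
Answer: $-244 + 61 \sqrt{55 + 10 \sqrt{10}} \approx 323.74$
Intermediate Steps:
$p{\left(r \right)} = \sqrt{2} \sqrt{r}$ ($p{\left(r \right)} = \sqrt{2 r} = \sqrt{2} \sqrt{r}$)
$E{\left(W \right)} = 2 + \sqrt{3 + W}$
$s{\left(l \right)} = -4 + \sqrt{l + 2 l \left(l + \sqrt{2} \sqrt{l}\right)}$ ($s{\left(l \right)} = -4 + \sqrt{l + \left(l + \sqrt{2} \sqrt{l}\right) \left(l + l\right)} = -4 + \sqrt{l + \left(l + \sqrt{2} \sqrt{l}\right) 2 l} = -4 + \sqrt{l + 2 l \left(l + \sqrt{2} \sqrt{l}\right)}$)
$61 s{\left(E{\left(6 \right)} \right)} = 61 \left(-4 + \sqrt{\left(2 + \sqrt{3 + 6}\right) \left(1 + 2 \left(2 + \sqrt{3 + 6}\right) + 2 \sqrt{2} \sqrt{2 + \sqrt{3 + 6}}\right)}\right) = 61 \left(-4 + \sqrt{\left(2 + \sqrt{9}\right) \left(1 + 2 \left(2 + \sqrt{9}\right) + 2 \sqrt{2} \sqrt{2 + \sqrt{9}}\right)}\right) = 61 \left(-4 + \sqrt{\left(2 + 3\right) \left(1 + 2 \left(2 + 3\right) + 2 \sqrt{2} \sqrt{2 + 3}\right)}\right) = 61 \left(-4 + \sqrt{5 \left(1 + 2 \cdot 5 + 2 \sqrt{2} \sqrt{5}\right)}\right) = 61 \left(-4 + \sqrt{5 \left(1 + 10 + 2 \sqrt{10}\right)}\right) = 61 \left(-4 + \sqrt{5 \left(11 + 2 \sqrt{10}\right)}\right) = 61 \left(-4 + \sqrt{55 + 10 \sqrt{10}}\right) = -244 + 61 \sqrt{55 + 10 \sqrt{10}}$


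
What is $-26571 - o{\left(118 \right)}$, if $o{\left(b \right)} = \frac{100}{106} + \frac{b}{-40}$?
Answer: $- \frac{28163133}{1060} \approx -26569.0$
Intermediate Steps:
$o{\left(b \right)} = \frac{50}{53} - \frac{b}{40}$ ($o{\left(b \right)} = 100 \cdot \frac{1}{106} + b \left(- \frac{1}{40}\right) = \frac{50}{53} - \frac{b}{40}$)
$-26571 - o{\left(118 \right)} = -26571 - \left(\frac{50}{53} - \frac{59}{20}\right) = -26571 - - \frac{2127}{1060} = -26571 + \frac{2127}{1060} = - \frac{28163133}{1060}$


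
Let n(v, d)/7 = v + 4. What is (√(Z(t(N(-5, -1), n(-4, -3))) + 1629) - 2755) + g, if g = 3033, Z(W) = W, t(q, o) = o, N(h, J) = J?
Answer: 278 + 3*√181 ≈ 318.36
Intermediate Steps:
n(v, d) = 28 + 7*v (n(v, d) = 7*(v + 4) = 7*(4 + v) = 28 + 7*v)
(√(Z(t(N(-5, -1), n(-4, -3))) + 1629) - 2755) + g = (√((28 + 7*(-4)) + 1629) - 2755) + 3033 = (√((28 - 28) + 1629) - 2755) + 3033 = (√(0 + 1629) - 2755) + 3033 = (√1629 - 2755) + 3033 = (3*√181 - 2755) + 3033 = (-2755 + 3*√181) + 3033 = 278 + 3*√181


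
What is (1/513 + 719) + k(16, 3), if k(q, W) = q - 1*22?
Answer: 365770/513 ≈ 713.00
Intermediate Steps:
k(q, W) = -22 + q (k(q, W) = q - 22 = -22 + q)
(1/513 + 719) + k(16, 3) = (1/513 + 719) + (-22 + 16) = (1/513 + 719) - 6 = 368848/513 - 6 = 365770/513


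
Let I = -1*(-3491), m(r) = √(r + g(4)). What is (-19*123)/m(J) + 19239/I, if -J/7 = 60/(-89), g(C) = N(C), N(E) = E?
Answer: 19239/3491 - 2337*√17266/388 ≈ -785.94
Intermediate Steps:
g(C) = C
J = 420/89 (J = -420/(-89) = -420*(-1)/89 = -7*(-60/89) = 420/89 ≈ 4.7191)
m(r) = √(4 + r) (m(r) = √(r + 4) = √(4 + r))
I = 3491
(-19*123)/m(J) + 19239/I = (-19*123)/(√(4 + 420/89)) + 19239/3491 = -2337*√17266/388 + 19239*(1/3491) = -2337*√17266/388 + 19239/3491 = 19239/3491 - 2337*√17266/388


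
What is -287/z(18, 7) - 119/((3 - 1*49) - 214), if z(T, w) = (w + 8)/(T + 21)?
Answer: -193893/260 ≈ -745.74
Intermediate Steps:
z(T, w) = (8 + w)/(21 + T)
-287/z(18, 7) - 119/((3 - 1*49) - 214) = -287*(21 + 18)/(8 + 7) - 119/((3 - 1*49) - 214) = -287/(15/39) - 119/((3 - 49) - 214) = -287/((1/39)*15) - 119/(-46 - 214) = -287/5/13 - 119/(-260) = -287*13/5 - 119*(-1/260) = -3731/5 + 119/260 = -193893/260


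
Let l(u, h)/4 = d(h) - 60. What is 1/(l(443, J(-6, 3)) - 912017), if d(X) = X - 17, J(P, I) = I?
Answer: -1/912313 ≈ -1.0961e-6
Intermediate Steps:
d(X) = -17 + X
l(u, h) = -308 + 4*h (l(u, h) = 4*((-17 + h) - 60) = 4*(-77 + h) = -308 + 4*h)
1/(l(443, J(-6, 3)) - 912017) = 1/((-308 + 4*3) - 912017) = 1/((-308 + 12) - 912017) = 1/(-296 - 912017) = 1/(-912313) = -1/912313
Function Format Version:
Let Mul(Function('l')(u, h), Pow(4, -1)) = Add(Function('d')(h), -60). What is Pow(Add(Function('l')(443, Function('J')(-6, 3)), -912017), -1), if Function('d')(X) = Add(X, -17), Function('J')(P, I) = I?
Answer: Rational(-1, 912313) ≈ -1.0961e-6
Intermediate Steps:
Function('d')(X) = Add(-17, X)
Function('l')(u, h) = Add(-308, Mul(4, h)) (Function('l')(u, h) = Mul(4, Add(Add(-17, h), -60)) = Mul(4, Add(-77, h)) = Add(-308, Mul(4, h)))
Pow(Add(Function('l')(443, Function('J')(-6, 3)), -912017), -1) = Pow(Add(Add(-308, Mul(4, 3)), -912017), -1) = Pow(Add(Add(-308, 12), -912017), -1) = Pow(Add(-296, -912017), -1) = Pow(-912313, -1) = Rational(-1, 912313)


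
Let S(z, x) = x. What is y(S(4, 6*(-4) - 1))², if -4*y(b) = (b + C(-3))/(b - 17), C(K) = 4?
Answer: 1/64 ≈ 0.015625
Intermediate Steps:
y(b) = -(4 + b)/(4*(-17 + b)) (y(b) = -(b + 4)/(4*(b - 17)) = -(4 + b)/(4*(-17 + b)))
y(S(4, 6*(-4) - 1))² = ((-4 - (6*(-4) - 1))/(4*(-17 + (6*(-4) - 1))))² = ((-4 - (-24 - 1))/(4*(-17 + (-24 - 1))))² = ((-4 - 1*(-25))/(4*(-17 - 25)))² = ((¼)*(-4 + 25)/(-42))² = ((¼)*(-1/42)*21)² = (-⅛)² = 1/64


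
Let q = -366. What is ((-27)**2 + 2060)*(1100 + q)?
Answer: 2047126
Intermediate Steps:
((-27)**2 + 2060)*(1100 + q) = ((-27)**2 + 2060)*(1100 - 366) = (729 + 2060)*734 = 2789*734 = 2047126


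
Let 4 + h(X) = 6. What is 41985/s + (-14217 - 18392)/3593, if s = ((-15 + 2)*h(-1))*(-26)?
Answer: 128808421/2428868 ≈ 53.032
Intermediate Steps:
h(X) = 2 (h(X) = -4 + 6 = 2)
s = 676 (s = ((-15 + 2)*2)*(-26) = -13*2*(-26) = -26*(-26) = 676)
41985/s + (-14217 - 18392)/3593 = 41985/676 + (-14217 - 18392)/3593 = 41985*(1/676) - 32609*1/3593 = 41985/676 - 32609/3593 = 128808421/2428868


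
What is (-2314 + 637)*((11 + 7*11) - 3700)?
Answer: 6057324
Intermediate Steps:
(-2314 + 637)*((11 + 7*11) - 3700) = -1677*((11 + 77) - 3700) = -1677*(88 - 3700) = -1677*(-3612) = 6057324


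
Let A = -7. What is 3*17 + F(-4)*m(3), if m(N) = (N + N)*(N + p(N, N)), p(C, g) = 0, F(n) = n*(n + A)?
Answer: 843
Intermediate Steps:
F(n) = n*(-7 + n) (F(n) = n*(n - 7) = n*(-7 + n))
m(N) = 2*N**2 (m(N) = (N + N)*(N + 0) = (2*N)*N = 2*N**2)
3*17 + F(-4)*m(3) = 3*17 + (-4*(-7 - 4))*(2*3**2) = 51 + (-4*(-11))*(2*9) = 51 + 44*18 = 51 + 792 = 843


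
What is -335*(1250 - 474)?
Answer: -259960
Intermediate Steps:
-335*(1250 - 474) = -335*776 = -259960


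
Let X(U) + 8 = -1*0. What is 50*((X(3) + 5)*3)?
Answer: -450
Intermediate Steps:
X(U) = -8 (X(U) = -8 - 1*0 = -8 + 0 = -8)
50*((X(3) + 5)*3) = 50*((-8 + 5)*3) = 50*(-3*3) = 50*(-9) = -450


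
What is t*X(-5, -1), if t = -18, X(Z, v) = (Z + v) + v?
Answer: 126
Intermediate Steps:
X(Z, v) = Z + 2*v
t*X(-5, -1) = -18*(-5 + 2*(-1)) = -18*(-5 - 2) = -18*(-7) = 126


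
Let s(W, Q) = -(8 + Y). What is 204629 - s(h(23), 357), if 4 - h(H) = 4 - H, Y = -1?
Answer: 204636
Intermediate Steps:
h(H) = H (h(H) = 4 - (4 - H) = 4 + (-4 + H) = H)
s(W, Q) = -7 (s(W, Q) = -(8 - 1) = -1*7 = -7)
204629 - s(h(23), 357) = 204629 - 1*(-7) = 204629 + 7 = 204636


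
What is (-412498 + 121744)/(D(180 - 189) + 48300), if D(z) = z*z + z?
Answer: -1671/278 ≈ -6.0108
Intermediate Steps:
D(z) = z + z² (D(z) = z² + z = z + z²)
(-412498 + 121744)/(D(180 - 189) + 48300) = (-412498 + 121744)/((180 - 189)*(1 + (180 - 189)) + 48300) = -290754/(-9*(1 - 9) + 48300) = -290754/(-9*(-8) + 48300) = -290754/(72 + 48300) = -290754/48372 = -290754*1/48372 = -1671/278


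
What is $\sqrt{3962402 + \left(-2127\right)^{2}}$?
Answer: $29 \sqrt{10091} \approx 2913.2$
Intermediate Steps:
$\sqrt{3962402 + \left(-2127\right)^{2}} = \sqrt{3962402 + 4524129} = \sqrt{8486531} = 29 \sqrt{10091}$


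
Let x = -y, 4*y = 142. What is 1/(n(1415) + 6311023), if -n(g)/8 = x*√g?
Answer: 6311023/39828897178289 - 284*√1415/39828897178289 ≈ 1.5819e-7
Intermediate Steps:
y = 71/2 (y = (¼)*142 = 71/2 ≈ 35.500)
x = -71/2 (x = -1*71/2 = -71/2 ≈ -35.500)
n(g) = 284*√g (n(g) = -(-284)*√g = 284*√g)
1/(n(1415) + 6311023) = 1/(284*√1415 + 6311023) = 1/(6311023 + 284*√1415)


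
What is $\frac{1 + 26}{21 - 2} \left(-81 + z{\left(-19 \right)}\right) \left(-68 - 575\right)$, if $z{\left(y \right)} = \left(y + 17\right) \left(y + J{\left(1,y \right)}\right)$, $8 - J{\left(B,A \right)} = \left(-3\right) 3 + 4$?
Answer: $\frac{1197909}{19} \approx 63048.0$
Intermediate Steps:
$J{\left(B,A \right)} = 13$ ($J{\left(B,A \right)} = 8 - \left(\left(-3\right) 3 + 4\right) = 8 - \left(-9 + 4\right) = 8 - -5 = 8 + 5 = 13$)
$z{\left(y \right)} = \left(13 + y\right) \left(17 + y\right)$ ($z{\left(y \right)} = \left(y + 17\right) \left(y + 13\right) = \left(17 + y\right) \left(13 + y\right) = \left(13 + y\right) \left(17 + y\right)$)
$\frac{1 + 26}{21 - 2} \left(-81 + z{\left(-19 \right)}\right) \left(-68 - 575\right) = \frac{1 + 26}{21 - 2} \left(-81 + \left(221 + \left(-19\right)^{2} + 30 \left(-19\right)\right)\right) \left(-68 - 575\right) = \frac{27}{19} \left(-81 + \left(221 + 361 - 570\right)\right) \left(-643\right) = 27 \cdot \frac{1}{19} \left(-81 + 12\right) \left(-643\right) = \frac{27 \left(\left(-69\right) \left(-643\right)\right)}{19} = \frac{27}{19} \cdot 44367 = \frac{1197909}{19}$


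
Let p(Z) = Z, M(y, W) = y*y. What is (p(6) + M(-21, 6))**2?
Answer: 199809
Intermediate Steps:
M(y, W) = y**2
(p(6) + M(-21, 6))**2 = (6 + (-21)**2)**2 = (6 + 441)**2 = 447**2 = 199809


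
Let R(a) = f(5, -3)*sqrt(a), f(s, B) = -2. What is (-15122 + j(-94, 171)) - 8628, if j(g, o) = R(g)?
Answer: -23750 - 2*I*sqrt(94) ≈ -23750.0 - 19.391*I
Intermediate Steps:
R(a) = -2*sqrt(a)
j(g, o) = -2*sqrt(g)
(-15122 + j(-94, 171)) - 8628 = (-15122 - 2*I*sqrt(94)) - 8628 = -23750 - 2*I*sqrt(94)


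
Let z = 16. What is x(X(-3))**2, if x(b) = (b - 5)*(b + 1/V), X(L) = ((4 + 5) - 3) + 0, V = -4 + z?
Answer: 5329/144 ≈ 37.007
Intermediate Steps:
V = 12 (V = -4 + 16 = 12)
X(L) = 6 (X(L) = (9 - 3) + 0 = 6 + 0 = 6)
x(b) = (-5 + b)*(1/12 + b) (x(b) = (b - 5)*(b + 1/12) = (-5 + b)*(b + 1/12) = (-5 + b)*(1/12 + b))
x(X(-3))**2 = (-5/12 + (1/12)*6 + 6*(-5 + 6))**2 = (-5/12 + 1/2 + 6*1)**2 = (-5/12 + 1/2 + 6)**2 = (73/12)**2 = 5329/144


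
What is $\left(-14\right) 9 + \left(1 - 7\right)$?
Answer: $-132$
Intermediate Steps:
$\left(-14\right) 9 + \left(1 - 7\right) = -126 + \left(1 - 7\right) = -126 - 6 = -132$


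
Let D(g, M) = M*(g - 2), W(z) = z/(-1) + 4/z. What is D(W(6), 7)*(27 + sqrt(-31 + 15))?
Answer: -1386 - 616*I/3 ≈ -1386.0 - 205.33*I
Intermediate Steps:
W(z) = -z + 4/z (W(z) = z*(-1) + 4/z = -z + 4/z)
D(g, M) = M*(-2 + g)
D(W(6), 7)*(27 + sqrt(-31 + 15)) = (7*(-2 + (-1*6 + 4/6)))*(27 + sqrt(-31 + 15)) = (7*(-2 + (-6 + 4*(1/6))))*(27 + sqrt(-16)) = (7*(-2 + (-6 + 2/3)))*(27 + 4*I) = (7*(-2 - 16/3))*(27 + 4*I) = (7*(-22/3))*(27 + 4*I) = -154*(27 + 4*I)/3 = -1386 - 616*I/3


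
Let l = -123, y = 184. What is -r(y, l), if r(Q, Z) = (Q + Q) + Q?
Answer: -552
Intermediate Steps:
r(Q, Z) = 3*Q (r(Q, Z) = 2*Q + Q = 3*Q)
-r(y, l) = -3*184 = -1*552 = -552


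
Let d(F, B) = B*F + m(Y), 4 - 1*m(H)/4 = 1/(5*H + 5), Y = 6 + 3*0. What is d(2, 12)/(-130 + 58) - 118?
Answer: -74689/630 ≈ -118.55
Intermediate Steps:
Y = 6 (Y = 6 + 0 = 6)
m(H) = 16 - 4/(5 + 5*H) (m(H) = 16 - 4/(5*H + 5) = 16 - 4/(5 + 5*H))
d(F, B) = 556/35 + B*F (d(F, B) = B*F + 4*(19 + 20*6)/(5*(1 + 6)) = B*F + (⅘)*(19 + 120)/7 = B*F + (⅘)*(⅐)*139 = B*F + 556/35 = 556/35 + B*F)
d(2, 12)/(-130 + 58) - 118 = (556/35 + 12*2)/(-130 + 58) - 118 = (556/35 + 24)/(-72) - 118 = (1396/35)*(-1/72) - 118 = -349/630 - 118 = -74689/630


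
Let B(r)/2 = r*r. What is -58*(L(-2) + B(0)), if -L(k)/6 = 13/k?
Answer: -2262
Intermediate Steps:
L(k) = -78/k
B(r) = 2*r² (B(r) = 2*(r*r) = 2*r²)
-58*(L(-2) + B(0)) = -58*(-78/(-2) + 2*0²) = -58*(-78*(-½) + 2*0) = -58*(39 + 0) = -58*39 = -2262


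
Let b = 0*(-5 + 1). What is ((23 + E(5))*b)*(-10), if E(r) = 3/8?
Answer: 0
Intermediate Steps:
E(r) = 3/8 (E(r) = 3*(⅛) = 3/8)
b = 0 (b = 0*(-4) = 0)
((23 + E(5))*b)*(-10) = ((23 + 3/8)*0)*(-10) = ((187/8)*0)*(-10) = 0*(-10) = 0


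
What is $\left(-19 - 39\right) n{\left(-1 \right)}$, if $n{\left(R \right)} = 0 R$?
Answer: $0$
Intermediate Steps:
$n{\left(R \right)} = 0$
$\left(-19 - 39\right) n{\left(-1 \right)} = \left(-19 - 39\right) 0 = \left(-58\right) 0 = 0$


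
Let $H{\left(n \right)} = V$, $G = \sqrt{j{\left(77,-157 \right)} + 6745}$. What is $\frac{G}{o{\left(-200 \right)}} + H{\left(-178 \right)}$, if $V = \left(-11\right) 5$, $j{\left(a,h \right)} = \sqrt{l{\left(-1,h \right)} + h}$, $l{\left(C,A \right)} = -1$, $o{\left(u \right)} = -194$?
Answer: $-55 - \frac{\sqrt{6745 + i \sqrt{158}}}{194} \approx -55.423 - 0.00039446 i$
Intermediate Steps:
$j{\left(a,h \right)} = \sqrt{-1 + h}$
$G = \sqrt{6745 + i \sqrt{158}}$ ($G = \sqrt{\sqrt{-1 - 157} + 6745} = \sqrt{\sqrt{-158} + 6745} = \sqrt{i \sqrt{158} + 6745} = \sqrt{6745 + i \sqrt{158}} \approx 82.128 + 0.0765 i$)
$V = -55$
$H{\left(n \right)} = -55$
$\frac{G}{o{\left(-200 \right)}} + H{\left(-178 \right)} = \frac{\sqrt{6745 + i \sqrt{158}}}{-194} - 55 = \sqrt{6745 + i \sqrt{158}} \left(- \frac{1}{194}\right) - 55 = - \frac{\sqrt{6745 + i \sqrt{158}}}{194} - 55 = -55 - \frac{\sqrt{6745 + i \sqrt{158}}}{194}$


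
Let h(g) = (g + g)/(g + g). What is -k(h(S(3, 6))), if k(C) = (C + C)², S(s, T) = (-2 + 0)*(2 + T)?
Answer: -4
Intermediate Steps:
S(s, T) = -4 - 2*T (S(s, T) = -2*(2 + T) = -4 - 2*T)
h(g) = 1 (h(g) = (2*g)/((2*g)) = (2*g)*(1/(2*g)) = 1)
k(C) = 4*C² (k(C) = (2*C)² = 4*C²)
-k(h(S(3, 6))) = -4*1² = -4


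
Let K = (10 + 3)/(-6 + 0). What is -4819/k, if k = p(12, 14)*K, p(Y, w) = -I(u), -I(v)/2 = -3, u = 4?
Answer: -4819/13 ≈ -370.69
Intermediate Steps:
I(v) = 6 (I(v) = -2*(-3) = 6)
p(Y, w) = -6 (p(Y, w) = -1*6 = -6)
K = -13/6 (K = 13/(-6) = 13*(-⅙) = -13/6 ≈ -2.1667)
k = 13 (k = -6*(-13/6) = 13)
-4819/k = -4819/13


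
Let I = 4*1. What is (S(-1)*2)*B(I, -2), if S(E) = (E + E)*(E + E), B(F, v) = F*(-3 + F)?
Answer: 32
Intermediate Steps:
I = 4
S(E) = 4*E² (S(E) = (2*E)*(2*E) = 4*E²)
(S(-1)*2)*B(I, -2) = ((4*(-1)²)*2)*(4*(-3 + 4)) = ((4*1)*2)*(4*1) = (4*2)*4 = 8*4 = 32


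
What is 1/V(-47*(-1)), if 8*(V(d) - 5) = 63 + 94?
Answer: 8/197 ≈ 0.040609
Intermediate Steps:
V(d) = 197/8 (V(d) = 5 + (63 + 94)/8 = 5 + (⅛)*157 = 5 + 157/8 = 197/8)
1/V(-47*(-1)) = 1/(197/8) = 8/197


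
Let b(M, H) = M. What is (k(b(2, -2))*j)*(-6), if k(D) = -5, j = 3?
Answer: 90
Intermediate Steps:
(k(b(2, -2))*j)*(-6) = -5*3*(-6) = -15*(-6) = 90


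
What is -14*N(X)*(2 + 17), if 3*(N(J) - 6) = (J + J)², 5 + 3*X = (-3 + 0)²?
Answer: -60116/27 ≈ -2226.5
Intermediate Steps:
X = 4/3 (X = -5/3 + (-3 + 0)²/3 = -5/3 + (⅓)*(-3)² = -5/3 + (⅓)*9 = -5/3 + 3 = 4/3 ≈ 1.3333)
N(J) = 6 + 4*J²/3 (N(J) = 6 + (J + J)²/3 = 6 + (2*J)²/3 = 6 + (4*J²)/3 = 6 + 4*J²/3)
-14*N(X)*(2 + 17) = -14*(6 + 4*(4/3)²/3)*(2 + 17) = -14*(6 + (4/3)*(16/9))*19 = -14*(6 + 64/27)*19 = -3164*19/27 = -14*4294/27 = -60116/27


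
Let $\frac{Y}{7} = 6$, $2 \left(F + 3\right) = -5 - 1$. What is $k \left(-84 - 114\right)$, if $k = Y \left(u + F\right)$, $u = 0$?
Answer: $49896$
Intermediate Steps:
$F = -6$ ($F = -3 + \frac{-5 - 1}{2} = -3 + \frac{1}{2} \left(-6\right) = -3 - 3 = -6$)
$Y = 42$ ($Y = 7 \cdot 6 = 42$)
$k = -252$ ($k = 42 \left(0 - 6\right) = 42 \left(-6\right) = -252$)
$k \left(-84 - 114\right) = - 252 \left(-84 - 114\right) = \left(-252\right) \left(-198\right) = 49896$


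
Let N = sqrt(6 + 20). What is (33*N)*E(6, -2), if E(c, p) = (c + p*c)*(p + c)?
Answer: -792*sqrt(26) ≈ -4038.4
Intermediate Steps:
E(c, p) = (c + p)*(c + c*p) (E(c, p) = (c + c*p)*(c + p) = (c + p)*(c + c*p))
N = sqrt(26) ≈ 5.0990
(33*N)*E(6, -2) = (33*sqrt(26))*(6*(6 - 2 + (-2)**2 + 6*(-2))) = (33*sqrt(26))*(6*(6 - 2 + 4 - 12)) = (33*sqrt(26))*(6*(-4)) = (33*sqrt(26))*(-24) = -792*sqrt(26)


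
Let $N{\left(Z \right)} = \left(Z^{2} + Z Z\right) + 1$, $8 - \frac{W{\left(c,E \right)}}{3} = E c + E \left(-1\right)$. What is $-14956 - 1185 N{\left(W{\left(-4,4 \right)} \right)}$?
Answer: $-16738861$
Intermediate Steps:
$W{\left(c,E \right)} = 24 + 3 E - 3 E c$ ($W{\left(c,E \right)} = 24 - 3 \left(E c + E \left(-1\right)\right) = 24 - 3 \left(E c - E\right) = 24 - 3 \left(- E + E c\right) = 24 - \left(- 3 E + 3 E c\right) = 24 + 3 E - 3 E c$)
$N{\left(Z \right)} = 1 + 2 Z^{2}$ ($N{\left(Z \right)} = \left(Z^{2} + Z^{2}\right) + 1 = 2 Z^{2} + 1 = 1 + 2 Z^{2}$)
$-14956 - 1185 N{\left(W{\left(-4,4 \right)} \right)} = -14956 - 1185 \left(1 + 2 \left(24 + 3 \cdot 4 - 12 \left(-4\right)\right)^{2}\right) = -14956 - 1185 \left(1 + 2 \left(24 + 12 + 48\right)^{2}\right) = -14956 - 1185 \left(1 + 2 \cdot 84^{2}\right) = -14956 - 1185 \left(1 + 2 \cdot 7056\right) = -14956 - 1185 \left(1 + 14112\right) = -14956 - 16723905 = -16738861$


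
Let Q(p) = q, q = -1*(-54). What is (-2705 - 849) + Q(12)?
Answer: -3500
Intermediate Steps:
q = 54
Q(p) = 54
(-2705 - 849) + Q(12) = (-2705 - 849) + 54 = -3554 + 54 = -3500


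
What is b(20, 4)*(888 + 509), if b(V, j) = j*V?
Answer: 111760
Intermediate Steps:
b(V, j) = V*j
b(20, 4)*(888 + 509) = (20*4)*(888 + 509) = 80*1397 = 111760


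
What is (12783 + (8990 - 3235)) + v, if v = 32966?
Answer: 51504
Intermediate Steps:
(12783 + (8990 - 3235)) + v = (12783 + (8990 - 3235)) + 32966 = (12783 + 5755) + 32966 = 18538 + 32966 = 51504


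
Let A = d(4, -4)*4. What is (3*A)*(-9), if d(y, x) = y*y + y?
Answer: -2160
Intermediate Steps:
d(y, x) = y + y² (d(y, x) = y² + y = y + y²)
A = 80 (A = (4*(1 + 4))*4 = (4*5)*4 = 20*4 = 80)
(3*A)*(-9) = (3*80)*(-9) = 240*(-9) = -2160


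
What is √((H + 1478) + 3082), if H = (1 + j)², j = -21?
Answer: 4*√310 ≈ 70.427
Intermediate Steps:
H = 400 (H = (1 - 21)² = (-20)² = 400)
√((H + 1478) + 3082) = √((400 + 1478) + 3082) = √(1878 + 3082) = √4960 = 4*√310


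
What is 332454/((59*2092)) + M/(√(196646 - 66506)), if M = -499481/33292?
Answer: 166227/61714 - 499481*√3615/722103480 ≈ 2.6519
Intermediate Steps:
M = -499481/33292 (M = -499481*1/33292 = -499481/33292 ≈ -15.003)
332454/((59*2092)) + M/(√(196646 - 66506)) = 332454/((59*2092)) - 499481/(33292*√(196646 - 66506)) = 332454/123428 - 499481*√3615/21690/33292 = 332454*(1/123428) - 499481*√3615/21690/33292 = 166227/61714 - 499481*√3615/722103480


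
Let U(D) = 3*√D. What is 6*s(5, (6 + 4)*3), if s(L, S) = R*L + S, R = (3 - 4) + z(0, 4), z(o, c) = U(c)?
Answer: 330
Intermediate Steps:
z(o, c) = 3*√c
R = 5 (R = (3 - 4) + 3*√4 = -1 + 3*2 = -1 + 6 = 5)
s(L, S) = S + 5*L (s(L, S) = 5*L + S = S + 5*L)
6*s(5, (6 + 4)*3) = 6*((6 + 4)*3 + 5*5) = 6*(10*3 + 25) = 6*(30 + 25) = 6*55 = 330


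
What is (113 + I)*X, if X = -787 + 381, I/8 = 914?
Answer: -3014550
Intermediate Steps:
I = 7312 (I = 8*914 = 7312)
X = -406
(113 + I)*X = (113 + 7312)*(-406) = 7425*(-406) = -3014550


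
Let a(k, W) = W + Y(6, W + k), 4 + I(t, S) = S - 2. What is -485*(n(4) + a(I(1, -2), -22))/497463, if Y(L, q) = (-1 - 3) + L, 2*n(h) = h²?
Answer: 1940/165821 ≈ 0.011699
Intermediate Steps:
n(h) = h²/2
Y(L, q) = -4 + L
I(t, S) = -6 + S (I(t, S) = -4 + (S - 2) = -4 + (-2 + S) = -6 + S)
a(k, W) = 2 + W (a(k, W) = W + (-4 + 6) = W + 2 = 2 + W)
-485*(n(4) + a(I(1, -2), -22))/497463 = -485*((½)*4² + (2 - 22))/497463 = -485*((½)*16 - 20)*(1/497463) = -485*(8 - 20)*(1/497463) = -485*(-12)*(1/497463) = 5820*(1/497463) = 1940/165821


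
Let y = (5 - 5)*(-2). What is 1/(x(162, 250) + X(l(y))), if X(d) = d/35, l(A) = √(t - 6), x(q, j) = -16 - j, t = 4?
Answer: -162925/43338051 - 35*I*√2/86676102 ≈ -0.0037594 - 5.7106e-7*I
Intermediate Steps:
y = 0 (y = 0*(-2) = 0)
l(A) = I*√2 (l(A) = √(4 - 6) = √(-2) = I*√2)
X(d) = d/35 (X(d) = d*(1/35) = d/35)
1/(x(162, 250) + X(l(y))) = 1/((-16 - 1*250) + (I*√2)/35) = 1/((-16 - 250) + I*√2/35) = 1/(-266 + I*√2/35)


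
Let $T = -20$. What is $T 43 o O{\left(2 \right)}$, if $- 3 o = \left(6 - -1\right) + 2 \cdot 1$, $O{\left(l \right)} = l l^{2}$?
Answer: $20640$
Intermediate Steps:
$O{\left(l \right)} = l^{3}$
$o = -3$ ($o = - \frac{\left(6 - -1\right) + 2 \cdot 1}{3} = - \frac{\left(6 + 1\right) + 2}{3} = - \frac{7 + 2}{3} = \left(- \frac{1}{3}\right) 9 = -3$)
$T 43 o O{\left(2 \right)} = \left(-20\right) 43 \left(- 3 \cdot 2^{3}\right) = - 860 \left(\left(-3\right) 8\right) = \left(-860\right) \left(-24\right) = 20640$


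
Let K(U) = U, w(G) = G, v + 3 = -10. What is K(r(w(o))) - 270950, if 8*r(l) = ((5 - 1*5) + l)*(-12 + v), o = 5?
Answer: -2167725/8 ≈ -2.7097e+5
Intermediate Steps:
v = -13 (v = -3 - 10 = -13)
r(l) = -25*l/8 (r(l) = (((5 - 1*5) + l)*(-12 - 13))/8 = (((5 - 5) + l)*(-25))/8 = ((0 + l)*(-25))/8 = (l*(-25))/8 = (-25*l)/8 = -25*l/8)
K(r(w(o))) - 270950 = -25/8*5 - 270950 = -125/8 - 270950 = -2167725/8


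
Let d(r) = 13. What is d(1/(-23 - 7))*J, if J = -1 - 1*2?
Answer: -39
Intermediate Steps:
J = -3 (J = -1 - 2 = -3)
d(1/(-23 - 7))*J = 13*(-3) = -39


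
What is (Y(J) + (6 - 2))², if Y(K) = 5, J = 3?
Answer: 81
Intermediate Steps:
(Y(J) + (6 - 2))² = (5 + (6 - 2))² = (5 + 4)² = 9² = 81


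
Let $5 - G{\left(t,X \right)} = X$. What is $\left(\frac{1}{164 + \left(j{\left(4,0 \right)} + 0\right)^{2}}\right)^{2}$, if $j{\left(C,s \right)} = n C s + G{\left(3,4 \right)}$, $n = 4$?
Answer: $\frac{1}{27225} \approx 3.6731 \cdot 10^{-5}$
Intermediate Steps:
$G{\left(t,X \right)} = 5 - X$
$j{\left(C,s \right)} = 1 + 4 C s$ ($j{\left(C,s \right)} = 4 C s + \left(5 - 4\right) = 4 C s + 1 = 1 + 4 C s$)
$\left(\frac{1}{164 + \left(j{\left(4,0 \right)} + 0\right)^{2}}\right)^{2} = \left(\frac{1}{164 + \left(\left(1 + 4 \cdot 4 \cdot 0\right) + 0\right)^{2}}\right)^{2} = \left(\frac{1}{164 + \left(\left(1 + 0\right) + 0\right)^{2}}\right)^{2} = \left(\frac{1}{164 + \left(1 + 0\right)^{2}}\right)^{2} = \left(\frac{1}{164 + 1^{2}}\right)^{2} = \left(\frac{1}{164 + 1}\right)^{2} = \left(\frac{1}{165}\right)^{2} = \frac{1}{27225}$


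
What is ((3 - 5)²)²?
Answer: 16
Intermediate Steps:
((3 - 5)²)² = ((-2)²)² = 4² = 16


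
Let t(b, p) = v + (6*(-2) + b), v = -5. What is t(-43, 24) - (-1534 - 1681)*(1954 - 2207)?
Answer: -813455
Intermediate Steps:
t(b, p) = -17 + b (t(b, p) = -5 + (6*(-2) + b) = -5 + (-12 + b) = -17 + b)
t(-43, 24) - (-1534 - 1681)*(1954 - 2207) = (-17 - 43) - (-1534 - 1681)*(1954 - 2207) = -60 - (-3215)*(-253) = -60 - 1*813395 = -60 - 813395 = -813455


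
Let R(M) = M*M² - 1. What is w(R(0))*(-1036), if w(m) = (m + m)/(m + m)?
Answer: -1036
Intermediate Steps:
R(M) = -1 + M³ (R(M) = M³ - 1 = -1 + M³)
w(m) = 1 (w(m) = (2*m)/((2*m)) = (2*m)*(1/(2*m)) = 1)
w(R(0))*(-1036) = 1*(-1036) = -1036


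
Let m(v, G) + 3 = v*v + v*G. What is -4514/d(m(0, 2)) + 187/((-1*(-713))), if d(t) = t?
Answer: 3219043/2139 ≈ 1504.9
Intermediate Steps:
m(v, G) = -3 + v² + G*v (m(v, G) = -3 + (v*v + v*G) = -3 + (v² + G*v) = -3 + v² + G*v)
-4514/d(m(0, 2)) + 187/((-1*(-713))) = -4514/(-3 + 0² + 2*0) + 187/((-1*(-713))) = -4514/(-3 + 0 + 0) + 187/713 = -4514/(-3) + 187*(1/713) = -4514*(-⅓) + 187/713 = 4514/3 + 187/713 = 3219043/2139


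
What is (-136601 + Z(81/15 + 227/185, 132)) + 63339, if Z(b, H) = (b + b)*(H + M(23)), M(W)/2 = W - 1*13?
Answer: -13180766/185 ≈ -71247.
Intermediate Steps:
M(W) = -26 + 2*W (M(W) = 2*(W - 1*13) = 2*(W - 13) = 2*(-13 + W) = -26 + 2*W)
Z(b, H) = 2*b*(20 + H) (Z(b, H) = (b + b)*(H + (-26 + 2*23)) = (2*b)*(H + (-26 + 46)) = (2*b)*(H + 20) = (2*b)*(20 + H) = 2*b*(20 + H))
(-136601 + Z(81/15 + 227/185, 132)) + 63339 = (-136601 + 2*(81/15 + 227/185)*(20 + 132)) + 63339 = (-136601 + 2*(81*(1/15) + 227*(1/185))*152) + 63339 = (-136601 + 2*(27/5 + 227/185)*152) + 63339 = (-136601 + 2*(1226/185)*152) + 63339 = (-136601 + 372704/185) + 63339 = -24898481/185 + 63339 = -13180766/185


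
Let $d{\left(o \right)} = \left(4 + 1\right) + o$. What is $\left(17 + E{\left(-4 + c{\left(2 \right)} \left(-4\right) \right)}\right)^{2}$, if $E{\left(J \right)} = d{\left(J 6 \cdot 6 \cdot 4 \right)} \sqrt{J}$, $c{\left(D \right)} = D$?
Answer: $\left(17 - 3446 i \sqrt{3}\right)^{2} \approx -3.5624 \cdot 10^{7} - 2.029 \cdot 10^{5} i$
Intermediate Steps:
$d{\left(o \right)} = 5 + o$
$E{\left(J \right)} = \sqrt{J} \left(5 + 144 J\right)$ ($E{\left(J \right)} = \left(5 + J 6 \cdot 6 \cdot 4\right) \sqrt{J} = \left(5 + 6 J 6 \cdot 4\right) \sqrt{J} = \left(5 + 36 J 4\right) \sqrt{J} = \left(5 + 144 J\right) \sqrt{J} = \sqrt{J} \left(5 + 144 J\right)$)
$\left(17 + E{\left(-4 + c{\left(2 \right)} \left(-4\right) \right)}\right)^{2} = \left(17 + \sqrt{-4 + 2 \left(-4\right)} \left(5 + 144 \left(-4 + 2 \left(-4\right)\right)\right)\right)^{2} = \left(17 + \sqrt{-4 - 8} \left(5 + 144 \left(-4 - 8\right)\right)\right)^{2} = \left(17 + \sqrt{-12} \left(5 + 144 \left(-12\right)\right)\right)^{2} = \left(17 + 2 i \sqrt{3} \left(5 - 1728\right)\right)^{2} = \left(17 + 2 i \sqrt{3} \left(-1723\right)\right)^{2} = \left(17 - 3446 i \sqrt{3}\right)^{2}$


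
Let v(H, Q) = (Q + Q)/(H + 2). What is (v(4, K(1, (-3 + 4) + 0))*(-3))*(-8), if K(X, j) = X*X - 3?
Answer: -16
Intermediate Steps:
K(X, j) = -3 + X² (K(X, j) = X² - 3 = -3 + X²)
v(H, Q) = 2*Q/(2 + H) (v(H, Q) = (2*Q)/(2 + H) = 2*Q/(2 + H))
(v(4, K(1, (-3 + 4) + 0))*(-3))*(-8) = ((2*(-3 + 1²)/(2 + 4))*(-3))*(-8) = ((2*(-3 + 1)/6)*(-3))*(-8) = ((2*(-2)*(⅙))*(-3))*(-8) = -⅔*(-3)*(-8) = 2*(-8) = -16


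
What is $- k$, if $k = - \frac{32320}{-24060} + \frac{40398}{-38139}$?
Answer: $- \frac{4344610}{15293739} \approx -0.28408$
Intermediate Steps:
$k = \frac{4344610}{15293739}$ ($k = \left(-32320\right) \left(- \frac{1}{24060}\right) + 40398 \left(- \frac{1}{38139}\right) = \frac{1616}{1203} - \frac{13466}{12713} = \frac{4344610}{15293739} \approx 0.28408$)
$- k = \left(-1\right) \frac{4344610}{15293739} = - \frac{4344610}{15293739}$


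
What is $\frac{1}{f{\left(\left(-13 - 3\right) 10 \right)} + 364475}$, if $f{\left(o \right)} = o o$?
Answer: $\frac{1}{390075} \approx 2.5636 \cdot 10^{-6}$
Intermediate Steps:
$f{\left(o \right)} = o^{2}$
$\frac{1}{f{\left(\left(-13 - 3\right) 10 \right)} + 364475} = \frac{1}{\left(\left(-13 - 3\right) 10\right)^{2} + 364475} = \frac{1}{\left(\left(-16\right) 10\right)^{2} + 364475} = \frac{1}{\left(-160\right)^{2} + 364475} = \frac{1}{25600 + 364475} = \frac{1}{390075}$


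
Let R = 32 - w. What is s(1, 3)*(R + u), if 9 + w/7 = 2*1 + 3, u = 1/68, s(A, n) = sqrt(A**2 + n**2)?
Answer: 4081*sqrt(10)/68 ≈ 189.78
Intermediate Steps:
u = 1/68 ≈ 0.014706
w = -28 (w = -63 + 7*(2*1 + 3) = -63 + 7*(2 + 3) = -63 + 7*5 = -63 + 35 = -28)
R = 60 (R = 32 - 1*(-28) = 32 + 28 = 60)
s(1, 3)*(R + u) = sqrt(1**2 + 3**2)*(60 + 1/68) = sqrt(1 + 9)*(4081/68) = sqrt(10)*(4081/68) = 4081*sqrt(10)/68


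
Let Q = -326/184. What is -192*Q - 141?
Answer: 4581/23 ≈ 199.17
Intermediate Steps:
Q = -163/92 (Q = -326*1/184 = -163/92 ≈ -1.7717)
-192*Q - 141 = -192*(-163/92) - 141 = 7824/23 - 141 = 4581/23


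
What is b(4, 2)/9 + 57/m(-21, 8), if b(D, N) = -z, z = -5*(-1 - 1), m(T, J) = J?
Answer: 433/72 ≈ 6.0139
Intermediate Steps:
z = 10 (z = -5*(-2) = 10)
b(D, N) = -10 (b(D, N) = -1*10 = -10)
b(4, 2)/9 + 57/m(-21, 8) = -10/9 + 57/8 = 433/72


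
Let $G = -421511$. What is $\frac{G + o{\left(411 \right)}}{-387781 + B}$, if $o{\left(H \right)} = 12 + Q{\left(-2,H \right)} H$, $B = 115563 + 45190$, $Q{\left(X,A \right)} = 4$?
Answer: $\frac{419855}{227028} \approx 1.8494$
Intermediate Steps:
$B = 160753$
$o{\left(H \right)} = 12 + 4 H$
$\frac{G + o{\left(411 \right)}}{-387781 + B} = \frac{-421511 + \left(12 + 4 \cdot 411\right)}{-387781 + 160753} = \frac{-421511 + \left(12 + 1644\right)}{-227028} = \left(-421511 + 1656\right) \left(- \frac{1}{227028}\right) = \left(-419855\right) \left(- \frac{1}{227028}\right) = \frac{419855}{227028}$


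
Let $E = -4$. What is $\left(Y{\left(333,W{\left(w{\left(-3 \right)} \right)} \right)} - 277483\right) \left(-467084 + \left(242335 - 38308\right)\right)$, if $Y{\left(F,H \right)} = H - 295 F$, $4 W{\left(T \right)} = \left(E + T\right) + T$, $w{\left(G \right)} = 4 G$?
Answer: $98837091325$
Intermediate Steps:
$W{\left(T \right)} = -1 + \frac{T}{2}$ ($W{\left(T \right)} = \frac{\left(-4 + T\right) + T}{4} = \frac{-4 + 2 T}{4} = -1 + \frac{T}{2}$)
$\left(Y{\left(333,W{\left(w{\left(-3 \right)} \right)} \right)} - 277483\right) \left(-467084 + \left(242335 - 38308\right)\right) = \left(\left(\left(-1 + \frac{4 \left(-3\right)}{2}\right) - 98235\right) - 277483\right) \left(-467084 + \left(242335 - 38308\right)\right) = \left(\left(\left(-1 + \frac{1}{2} \left(-12\right)\right) - 98235\right) - 277483\right) \left(-467084 + \left(242335 - 38308\right)\right) = \left(\left(\left(-1 - 6\right) - 98235\right) - 277483\right) \left(-467084 + 204027\right) = \left(\left(-7 - 98235\right) - 277483\right) \left(-263057\right) = \left(-98242 - 277483\right) \left(-263057\right) = \left(-375725\right) \left(-263057\right) = 98837091325$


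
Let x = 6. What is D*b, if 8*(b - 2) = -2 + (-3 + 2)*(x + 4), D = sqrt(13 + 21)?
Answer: sqrt(34)/2 ≈ 2.9155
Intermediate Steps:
D = sqrt(34) ≈ 5.8309
b = 1/2 (b = 2 + (-2 + (-3 + 2)*(6 + 4))/8 = 2 + (-2 - 1*10)/8 = 2 + (-2 - 10)/8 = 2 + (1/8)*(-12) = 2 - 3/2 = 1/2 ≈ 0.50000)
D*b = sqrt(34)*(1/2) = sqrt(34)/2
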